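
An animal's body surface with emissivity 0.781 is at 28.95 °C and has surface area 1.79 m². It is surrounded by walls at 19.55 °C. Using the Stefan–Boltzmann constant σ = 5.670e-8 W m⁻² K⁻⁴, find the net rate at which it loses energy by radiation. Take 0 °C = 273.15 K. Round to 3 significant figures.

T = 28.95 °C + 273.15 = 302.10 K.
Surroundings: T = 19.55 °C + 273.15 = 292.70 K.
Area A = 1.79 m².
Net radiated power P_net = εσA(T⁴ − T₀⁴) = 0.781×5.670×10⁻⁸×1.79×(302.10⁴ − 292.70⁴).
T⁴ − T₀⁴ = 8.32919×10⁹ − 7.33991×10⁹ = 9.89280×10⁸ K⁴, so P_net = 78.4 W.

Net loss ≈ 78.4 W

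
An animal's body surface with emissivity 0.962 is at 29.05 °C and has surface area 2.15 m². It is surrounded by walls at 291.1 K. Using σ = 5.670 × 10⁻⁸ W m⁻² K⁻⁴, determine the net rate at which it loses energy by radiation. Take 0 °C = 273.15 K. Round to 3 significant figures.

Net loss ≈ 136 W

T = 29.05 °C + 273.15 = 302.20 K.
Area A = 2.15 m².
Net radiated power P_net = εσA(T⁴ − T₀⁴) = 0.962×5.670×10⁻⁸×2.15×(302.20⁴ − 291.1⁴).
T⁴ − T₀⁴ = 8.34023×10⁹ − 7.18073×10⁹ = 1.15950×10⁹ K⁴, so P_net = 136 W.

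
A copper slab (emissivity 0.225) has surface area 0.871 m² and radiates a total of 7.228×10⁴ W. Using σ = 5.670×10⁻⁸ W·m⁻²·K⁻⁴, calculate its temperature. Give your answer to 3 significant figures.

Area A = 0.871 m².
P = εσAT⁴ ⇒ T = (P/(εσA))^(1/4) = (7.228×10⁴/(0.225×5.670×10⁻⁸×0.871))^(1/4) = 1.60×10³ K.

T ≈ 1.60×10³ K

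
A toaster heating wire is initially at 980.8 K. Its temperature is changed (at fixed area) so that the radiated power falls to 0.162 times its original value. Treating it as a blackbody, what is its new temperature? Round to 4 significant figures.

T₂ ≈ 622.2 K

P ∝ T⁴, so T₂/T₁ = (P₂/P₁)^(1/4) = (0.162)^(1/4) = 0.634423.
T₂ = 980.8 × 0.634423 = 622.2 K.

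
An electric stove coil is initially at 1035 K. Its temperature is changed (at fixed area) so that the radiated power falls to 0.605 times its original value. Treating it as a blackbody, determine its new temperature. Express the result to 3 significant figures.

T₂ ≈ 913 K

P ∝ T⁴, so T₂/T₁ = (P₂/P₁)^(1/4) = (0.605)^(1/4) = 0.881940.
T₂ = 1035 × 0.881940 = 913 K.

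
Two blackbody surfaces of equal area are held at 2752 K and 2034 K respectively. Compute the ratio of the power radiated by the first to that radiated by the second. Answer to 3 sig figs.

P₁/P₂ ≈ 3.35

With equal areas, P₁/P₂ = (T₁/T₂)⁴ = (2752/2034)⁴ = 3.35.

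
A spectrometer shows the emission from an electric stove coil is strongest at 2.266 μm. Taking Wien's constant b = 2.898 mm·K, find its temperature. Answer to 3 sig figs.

T ≈ 1.28×10³ K

Wien's law gives T = b/λ_max = (2.898×10⁻³ m·K)/(2.266×10⁻⁶ m) = 1.28×10³ K.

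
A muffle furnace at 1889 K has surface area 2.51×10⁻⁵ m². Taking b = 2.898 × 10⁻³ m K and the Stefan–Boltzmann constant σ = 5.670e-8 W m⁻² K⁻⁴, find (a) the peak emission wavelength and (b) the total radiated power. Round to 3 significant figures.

λ_max ≈ 1.53 μm; P ≈ 18.1 W

(a) λ_max = b/T = 2.898×10⁻³/1889 = 1.534×10⁻⁶ m = 1.53 μm.
Area A = 2.51×10⁻⁵ m².
(b) P = σAT⁴ = 5.670×10⁻⁸×2.51×10⁻⁵×(1889)⁴ = 18.1 W.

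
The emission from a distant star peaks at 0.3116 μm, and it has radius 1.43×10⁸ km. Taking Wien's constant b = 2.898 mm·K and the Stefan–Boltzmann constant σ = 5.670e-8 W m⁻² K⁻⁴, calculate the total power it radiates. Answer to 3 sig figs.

Wien's law: T = b/λ_max = 2.898×10⁻³/3.116×10⁻⁷ = 9300.39 K.
Surface area A = 4πR² = 4π(1.43×10¹¹ m)² = 2.56970×10²³ m².
Then P = σAT⁴ = 5.670×10⁻⁸×2.56970×10²³×(9300.39)⁴ = 1.09×10³² W.

P ≈ 1.09×10³² W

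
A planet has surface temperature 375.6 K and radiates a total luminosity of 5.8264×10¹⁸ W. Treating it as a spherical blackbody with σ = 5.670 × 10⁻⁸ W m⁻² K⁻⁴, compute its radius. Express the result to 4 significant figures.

L = 4πR²σT⁴ ⇒ R = √(L/(4πσT⁴)).
σT⁴ = 1128.46 W/m², so R = √(5.8264×10¹⁸/(4π×1128.46)) = 2.027×10⁷ m.

R ≈ 2.027×10⁷ m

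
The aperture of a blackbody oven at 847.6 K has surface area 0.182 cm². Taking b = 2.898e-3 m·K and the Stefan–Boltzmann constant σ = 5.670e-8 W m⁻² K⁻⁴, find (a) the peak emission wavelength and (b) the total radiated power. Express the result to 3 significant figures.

(a) λ_max = b/T = 2.898×10⁻³/847.6 = 3.419×10⁻⁶ m = 3.42 μm.
Area A = 0.182 cm² = 1.82×10⁻⁵ m².
(b) P = σAT⁴ = 5.670×10⁻⁸×1.82×10⁻⁵×(847.6)⁴ = 0.533 W.

λ_max ≈ 3.42 μm; P ≈ 0.533 W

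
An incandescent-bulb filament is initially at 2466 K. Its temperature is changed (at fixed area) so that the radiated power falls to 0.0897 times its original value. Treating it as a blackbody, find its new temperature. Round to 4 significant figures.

P ∝ T⁴, so T₂/T₁ = (P₂/P₁)^(1/4) = (0.0897)^(1/4) = 0.547266.
T₂ = 2466 × 0.547266 = 1350 K.

T₂ ≈ 1350 K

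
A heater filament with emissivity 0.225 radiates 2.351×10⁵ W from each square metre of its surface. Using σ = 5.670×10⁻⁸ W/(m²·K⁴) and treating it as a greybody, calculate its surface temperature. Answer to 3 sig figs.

T ≈ 2.07×10³ K

I = εσT⁴, so T = (I/εσ)^(1/4) = (2.351×10⁵/(0.225×5.670×10⁻⁸))^(1/4) = 2.07×10³ K.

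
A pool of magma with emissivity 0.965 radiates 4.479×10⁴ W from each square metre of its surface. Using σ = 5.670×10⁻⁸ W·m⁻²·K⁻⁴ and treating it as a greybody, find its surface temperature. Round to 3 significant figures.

T ≈ 951 K

I = εσT⁴, so T = (I/εσ)^(1/4) = (4.479×10⁴/(0.965×5.670×10⁻⁸))^(1/4) = 951 K.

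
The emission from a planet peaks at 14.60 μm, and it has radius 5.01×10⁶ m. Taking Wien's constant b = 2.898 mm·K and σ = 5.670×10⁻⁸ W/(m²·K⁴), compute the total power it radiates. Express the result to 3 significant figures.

Wien's law: T = b/λ_max = 2.898×10⁻³/1.460×10⁻⁵ = 198.493 K.
Surface area A = 4πR² = 4π(5.01×10⁶ m)² = 3.15417×10¹⁴ m².
Then P = σAT⁴ = 5.670×10⁻⁸×3.15417×10¹⁴×(198.493)⁴ = 2.78×10¹⁶ W.

P ≈ 2.78×10¹⁶ W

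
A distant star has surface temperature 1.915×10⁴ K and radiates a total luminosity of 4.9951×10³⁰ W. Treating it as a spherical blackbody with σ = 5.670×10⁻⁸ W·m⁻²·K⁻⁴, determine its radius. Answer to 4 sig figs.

L = 4πR²σT⁴ ⇒ R = √(L/(4πσT⁴)).
σT⁴ = 7.62532×10⁹ W/m², so R = √(4.9951×10³⁰/(4π×7.62532×10⁹)) = 7.220×10⁹ m.

R ≈ 7.220×10⁹ m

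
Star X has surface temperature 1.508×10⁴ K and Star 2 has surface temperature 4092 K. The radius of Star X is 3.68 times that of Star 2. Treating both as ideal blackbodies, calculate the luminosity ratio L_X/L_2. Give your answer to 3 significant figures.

L ∝ R²T⁴, so L_X/L_2 = (R_X/R_2)²(T_X/T_2)⁴ = (3.68)² × (1.508×10⁴/4092)⁴ = 13.5424 × 184.443 = 2.50×10³.

L_X/L_2 ≈ 2.50×10³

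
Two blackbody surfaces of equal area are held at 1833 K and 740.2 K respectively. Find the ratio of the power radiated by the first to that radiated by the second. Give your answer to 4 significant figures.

With equal areas, P₁/P₂ = (T₁/T₂)⁴ = (1833/740.2)⁴ = 37.61.

P₁/P₂ ≈ 37.61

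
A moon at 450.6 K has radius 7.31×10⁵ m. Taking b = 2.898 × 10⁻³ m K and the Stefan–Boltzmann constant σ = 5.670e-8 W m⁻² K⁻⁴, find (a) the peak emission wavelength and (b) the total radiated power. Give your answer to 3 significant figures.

(a) λ_max = b/T = 2.898×10⁻³/450.6 = 6.431×10⁻⁶ m = 6.43 μm.
Surface area A = 4πR² = 4π(7.31×10⁵ m)² = 6.71498×10¹² m².
(b) P = σAT⁴ = 5.670×10⁻⁸×6.71498×10¹²×(450.6)⁴ = 1.57×10¹⁶ W.

λ_max ≈ 6.43 μm; P ≈ 1.57×10¹⁶ W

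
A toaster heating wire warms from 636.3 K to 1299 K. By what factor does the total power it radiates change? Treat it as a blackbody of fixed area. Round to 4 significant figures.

P ∝ T⁴, so P₂/P₁ = (T₂/T₁)⁴ = (1299/636.3)⁴ = (2.04149)⁴ = 17.37.

P₂/P₁ ≈ 17.37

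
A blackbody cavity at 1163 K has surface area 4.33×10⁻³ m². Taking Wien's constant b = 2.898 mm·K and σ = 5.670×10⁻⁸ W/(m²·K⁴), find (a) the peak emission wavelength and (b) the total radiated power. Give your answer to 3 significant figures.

λ_max ≈ 2.49×10³ nm; P ≈ 449 W

(a) λ_max = b/T = 2.898×10⁻³/1163 = 2.492×10⁻⁶ m = 2.49×10³ nm.
Area A = 4.33×10⁻³ m².
(b) P = σAT⁴ = 5.670×10⁻⁸×4.33×10⁻³×(1163)⁴ = 449 W.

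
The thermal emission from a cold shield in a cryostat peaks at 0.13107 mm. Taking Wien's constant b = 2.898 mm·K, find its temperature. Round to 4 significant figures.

T ≈ 22.11 K

Wien's law gives T = b/λ_max = (2.898×10⁻³ m·K)/(1.3107×10⁻⁴ m) = 22.11 K.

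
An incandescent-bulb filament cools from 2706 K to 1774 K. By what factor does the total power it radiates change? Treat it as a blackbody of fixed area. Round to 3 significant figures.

P₂/P₁ ≈ 0.185

P ∝ T⁴, so P₂/P₁ = (T₂/T₁)⁴ = (1774/2706)⁴ = (0.655580)⁴ = 0.185.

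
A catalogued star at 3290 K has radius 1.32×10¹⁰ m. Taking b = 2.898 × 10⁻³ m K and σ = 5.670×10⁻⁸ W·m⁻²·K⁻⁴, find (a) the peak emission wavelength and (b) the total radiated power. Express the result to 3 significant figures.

λ_max ≈ 0.881 μm; P ≈ 1.45×10²⁸ W

(a) λ_max = b/T = 2.898×10⁻³/3290 = 8.809×10⁻⁷ m = 0.881 μm.
Surface area A = 4πR² = 4π(1.32×10¹⁰ m)² = 2.18956×10²¹ m².
(b) P = σAT⁴ = 5.670×10⁻⁸×2.18956×10²¹×(3290)⁴ = 1.45×10²⁸ W.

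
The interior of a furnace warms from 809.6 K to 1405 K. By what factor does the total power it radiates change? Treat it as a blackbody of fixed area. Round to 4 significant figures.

P ∝ T⁴, so P₂/P₁ = (T₂/T₁)⁴ = (1405/809.6)⁴ = (1.73542)⁴ = 9.070.

P₂/P₁ ≈ 9.070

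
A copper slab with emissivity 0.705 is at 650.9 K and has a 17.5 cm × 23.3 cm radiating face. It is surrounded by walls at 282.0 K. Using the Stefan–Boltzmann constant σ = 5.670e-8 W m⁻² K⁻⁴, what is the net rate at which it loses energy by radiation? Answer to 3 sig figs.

Area A = 0.175 × 0.233 = 0.040775 m².
Net radiated power P_net = εσA(T⁴ − T₀⁴) = 0.705×5.670×10⁻⁸×0.040775×(650.9⁴ − 282.0⁴).
T⁴ − T₀⁴ = 1.79497×10¹¹ − 6.32407×10⁹ = 1.73173×10¹¹ K⁴, so P_net = 282 W.

Net loss ≈ 282 W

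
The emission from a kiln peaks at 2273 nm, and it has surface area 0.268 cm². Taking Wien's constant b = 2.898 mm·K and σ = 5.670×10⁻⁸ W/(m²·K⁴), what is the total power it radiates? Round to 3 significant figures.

Wien's law: T = b/λ_max = 2.898×10⁻³/2.273×10⁻⁶ = 1274.97 K.
Area A = 0.268 cm² = 2.68×10⁻⁵ m².
Then P = σAT⁴ = 5.670×10⁻⁸×2.68×10⁻⁵×(1274.97)⁴ = 4.02 W.

P ≈ 4.02 W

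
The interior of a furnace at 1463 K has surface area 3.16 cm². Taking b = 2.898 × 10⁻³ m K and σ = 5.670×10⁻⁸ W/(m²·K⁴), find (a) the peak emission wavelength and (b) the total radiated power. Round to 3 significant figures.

(a) λ_max = b/T = 2.898×10⁻³/1463 = 1.981×10⁻⁶ m = 1.98×10³ nm.
Area A = 3.16 cm² = 3.16×10⁻⁴ m².
(b) P = σAT⁴ = 5.670×10⁻⁸×3.16×10⁻⁴×(1463)⁴ = 82.1 W.

λ_max ≈ 1.98×10³ nm; P ≈ 82.1 W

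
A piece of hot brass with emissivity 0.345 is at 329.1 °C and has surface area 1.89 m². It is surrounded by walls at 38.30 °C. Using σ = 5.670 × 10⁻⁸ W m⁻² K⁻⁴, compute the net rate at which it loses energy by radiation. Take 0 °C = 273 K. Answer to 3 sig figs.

Net loss ≈ 4.51×10³ W

T = 329.1 °C + 273 = 602.1 K.
Surroundings: T = 38.30 °C + 273 = 311.30 K.
Area A = 1.89 m².
Net radiated power P_net = εσA(T⁴ − T₀⁴) = 0.345×5.670×10⁻⁸×1.89×(602.1⁴ − 311.30⁴).
T⁴ − T₀⁴ = 1.31424×10¹¹ − 9.39110×10⁹ = 1.22033×10¹¹ K⁴, so P_net = 4.51×10³ W.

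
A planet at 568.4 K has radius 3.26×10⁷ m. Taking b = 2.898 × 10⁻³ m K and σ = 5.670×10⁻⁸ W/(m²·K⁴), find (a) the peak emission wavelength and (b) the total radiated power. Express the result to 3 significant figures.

λ_max ≈ 5.10 μm; P ≈ 7.90×10¹⁹ W

(a) λ_max = b/T = 2.898×10⁻³/568.4 = 5.099×10⁻⁶ m = 5.10 μm.
Surface area A = 4πR² = 4π(3.26×10⁷ m)² = 1.33550×10¹⁶ m².
(b) P = σAT⁴ = 5.670×10⁻⁸×1.33550×10¹⁶×(568.4)⁴ = 7.90×10¹⁹ W.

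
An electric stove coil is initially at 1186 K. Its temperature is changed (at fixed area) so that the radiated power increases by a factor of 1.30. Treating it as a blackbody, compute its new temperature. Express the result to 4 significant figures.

T₂ ≈ 1266 K

P ∝ T⁴, so T₂/T₁ = (P₂/P₁)^(1/4) = (1.30)^(1/4) = 1.06779.
T₂ = 1186 × 1.06779 = 1266 K.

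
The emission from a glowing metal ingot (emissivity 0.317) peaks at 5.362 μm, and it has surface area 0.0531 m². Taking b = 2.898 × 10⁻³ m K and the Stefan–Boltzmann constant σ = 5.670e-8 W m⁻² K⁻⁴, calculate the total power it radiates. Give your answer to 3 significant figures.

P ≈ 81.4 W

Wien's law: T = b/λ_max = 2.898×10⁻³/5.362×10⁻⁶ = 540.470 K.
Area A = 0.0531 m².
Then P = εσAT⁴ = 0.317×5.670×10⁻⁸×0.0531×(540.470)⁴ = 81.4 W.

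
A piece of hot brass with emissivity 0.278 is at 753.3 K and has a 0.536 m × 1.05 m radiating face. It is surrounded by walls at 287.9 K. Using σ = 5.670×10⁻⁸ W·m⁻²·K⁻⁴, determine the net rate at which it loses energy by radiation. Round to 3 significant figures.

Net loss ≈ 2.80×10³ W

Area A = 0.536 × 1.05 = 0.5628 m².
Net radiated power P_net = εσA(T⁴ − T₀⁴) = 0.278×5.670×10⁻⁸×0.5628×(753.3⁴ − 287.9⁴).
T⁴ − T₀⁴ = 3.22012×10¹¹ − 6.87016×10⁹ = 3.15142×10¹¹ K⁴, so P_net = 2.80×10³ W.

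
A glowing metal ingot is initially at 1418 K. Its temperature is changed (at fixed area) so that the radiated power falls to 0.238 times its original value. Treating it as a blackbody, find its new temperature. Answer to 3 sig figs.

P ∝ T⁴, so T₂/T₁ = (P₂/P₁)^(1/4) = (0.238)^(1/4) = 0.698464.
T₂ = 1418 × 0.698464 = 990 K.

T₂ ≈ 990 K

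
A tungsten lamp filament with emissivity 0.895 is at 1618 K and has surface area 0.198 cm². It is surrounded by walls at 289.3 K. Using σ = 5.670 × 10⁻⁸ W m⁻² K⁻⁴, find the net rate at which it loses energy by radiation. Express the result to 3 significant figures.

Net loss ≈ 6.88 W

Area A = 0.198 cm² = 1.98×10⁻⁵ m².
Net radiated power P_net = εσA(T⁴ − T₀⁴) = 0.895×5.670×10⁻⁸×1.98×10⁻⁵×(1618⁴ − 289.3⁴).
T⁴ − T₀⁴ = 6.85353×10¹² − 7.00477×10⁹ = 6.84653×10¹² K⁴, so P_net = 6.88 W.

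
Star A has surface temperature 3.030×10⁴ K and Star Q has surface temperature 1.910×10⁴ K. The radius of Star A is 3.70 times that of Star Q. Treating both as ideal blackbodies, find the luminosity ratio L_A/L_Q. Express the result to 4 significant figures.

L ∝ R²T⁴, so L_A/L_Q = (R_A/R_Q)²(T_A/T_Q)⁴ = (3.70)² × (3.030×10⁴/1.910×10⁴)⁴ = 13.69 × 6.33340 = 86.70.

L_A/L_Q ≈ 86.70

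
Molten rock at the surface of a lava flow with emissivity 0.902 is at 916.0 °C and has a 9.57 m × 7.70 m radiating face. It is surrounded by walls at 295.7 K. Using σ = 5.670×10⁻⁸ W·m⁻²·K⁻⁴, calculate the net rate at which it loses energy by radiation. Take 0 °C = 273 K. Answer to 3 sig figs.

Net loss ≈ 7.50×10⁶ W

T = 916.0 °C + 273 = 1189.0 K.
Area A = 9.57 × 7.70 = 73.689 m².
Net radiated power P_net = εσA(T⁴ − T₀⁴) = 0.902×5.670×10⁻⁸×73.689×(1189.0⁴ − 295.7⁴).
T⁴ − T₀⁴ = 1.99861×10¹² − 7.64549×10⁹ = 1.99096×10¹² K⁴, so P_net = 7.50×10⁶ W.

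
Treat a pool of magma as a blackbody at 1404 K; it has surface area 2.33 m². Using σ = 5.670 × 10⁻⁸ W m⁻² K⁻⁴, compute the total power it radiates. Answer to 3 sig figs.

Area A = 2.33 m².
P = σAT⁴ = 5.670×10⁻⁸ × 2.33 × (1404)⁴ = 5.13×10⁵ W.

P ≈ 5.13×10⁵ W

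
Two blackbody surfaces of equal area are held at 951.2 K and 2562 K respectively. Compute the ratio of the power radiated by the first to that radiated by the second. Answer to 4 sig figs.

With equal areas, P₁/P₂ = (T₁/T₂)⁴ = (951.2/2562)⁴ = 0.01900.

P₁/P₂ ≈ 0.01900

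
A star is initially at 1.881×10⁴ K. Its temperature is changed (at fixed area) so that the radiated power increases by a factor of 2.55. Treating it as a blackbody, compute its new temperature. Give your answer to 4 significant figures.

T₂ ≈ 2.377×10⁴ K

P ∝ T⁴, so T₂/T₁ = (P₂/P₁)^(1/4) = (2.55)^(1/4) = 1.26367.
T₂ = 1.881×10⁴ × 1.26367 = 2.377×10⁴ K.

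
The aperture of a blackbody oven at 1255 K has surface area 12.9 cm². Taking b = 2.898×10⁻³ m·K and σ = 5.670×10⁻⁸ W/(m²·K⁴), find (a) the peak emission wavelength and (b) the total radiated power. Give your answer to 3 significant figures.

λ_max ≈ 2.31 μm; P ≈ 181 W

(a) λ_max = b/T = 2.898×10⁻³/1255 = 2.309×10⁻⁶ m = 2.31 μm.
Area A = 12.9 cm² = 1.29×10⁻³ m².
(b) P = σAT⁴ = 5.670×10⁻⁸×1.29×10⁻³×(1255)⁴ = 181 W.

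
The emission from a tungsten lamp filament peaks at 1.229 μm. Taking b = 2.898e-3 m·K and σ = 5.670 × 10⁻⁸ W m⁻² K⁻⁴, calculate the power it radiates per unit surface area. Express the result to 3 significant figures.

I ≈ 1.75×10⁶ W/m²

Wien's law: T = b/λ_max = 2.898×10⁻³/1.229×10⁻⁶ = 2358.01 K.
Then I = σT⁴ = 5.670×10⁻⁸×(2358.01)⁴ = 1.75×10⁶ W/m².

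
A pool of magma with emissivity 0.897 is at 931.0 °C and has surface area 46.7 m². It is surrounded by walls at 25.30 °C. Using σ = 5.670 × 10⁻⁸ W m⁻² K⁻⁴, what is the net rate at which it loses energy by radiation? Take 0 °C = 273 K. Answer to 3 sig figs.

Net loss ≈ 4.97×10⁶ W

T = 931.0 °C + 273 = 1204.0 K.
Surroundings: T = 25.30 °C + 273 = 298.30 K.
Area A = 46.7 m².
Net radiated power P_net = εσA(T⁴ − T₀⁴) = 0.897×5.670×10⁻⁸×46.7×(1204.0⁴ − 298.30⁴).
T⁴ − T₀⁴ = 2.10139×10¹² − 7.91795×10⁹ = 2.09347×10¹² K⁴, so P_net = 4.97×10⁶ W.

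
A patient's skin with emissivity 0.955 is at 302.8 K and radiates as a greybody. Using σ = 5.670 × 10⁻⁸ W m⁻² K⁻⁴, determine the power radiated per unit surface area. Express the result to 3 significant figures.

I ≈ 455 W/m²

Stefan–Boltzmann: I = εσT⁴ = 0.955 × 5.670×10⁻⁸ × (302.8)⁴ = 455 W/m².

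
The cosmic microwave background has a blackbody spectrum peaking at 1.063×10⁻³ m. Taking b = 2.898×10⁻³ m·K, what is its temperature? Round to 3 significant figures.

T ≈ 2.73 K

Wien's law gives T = b/λ_max = (2.898×10⁻³ m·K)/(1.063×10⁻³ m) = 2.73 K.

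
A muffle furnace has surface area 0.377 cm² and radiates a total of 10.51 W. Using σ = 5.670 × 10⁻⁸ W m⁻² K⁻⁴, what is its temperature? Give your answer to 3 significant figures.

T ≈ 1.49×10³ K

Area A = 0.377 cm² = 3.77×10⁻⁵ m².
P = σAT⁴ ⇒ T = (P/(σA))^(1/4) = (10.51/(5.670×10⁻⁸×3.77×10⁻⁵))^(1/4) = 1.49×10³ K.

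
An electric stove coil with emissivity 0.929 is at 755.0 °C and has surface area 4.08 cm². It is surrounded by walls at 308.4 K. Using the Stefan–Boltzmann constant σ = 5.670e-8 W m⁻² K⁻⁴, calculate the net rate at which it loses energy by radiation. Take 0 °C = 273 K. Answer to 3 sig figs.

Net loss ≈ 23.8 W

T = 755.0 °C + 273 = 1028.0 K.
Area A = 4.08 cm² = 4.08×10⁻⁴ m².
Net radiated power P_net = εσA(T⁴ − T₀⁴) = 0.929×5.670×10⁻⁸×4.08×10⁻⁴×(1028.0⁴ − 308.4⁴).
T⁴ − T₀⁴ = 1.11679×10¹² − 9.04602×10⁹ = 1.10774×10¹² K⁴, so P_net = 23.8 W.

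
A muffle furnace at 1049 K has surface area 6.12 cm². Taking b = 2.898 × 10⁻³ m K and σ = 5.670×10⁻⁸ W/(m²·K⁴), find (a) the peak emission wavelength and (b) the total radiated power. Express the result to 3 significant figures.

(a) λ_max = b/T = 2.898×10⁻³/1049 = 2.763×10⁻⁶ m = 2.76×10³ nm.
Area A = 6.12 cm² = 6.12×10⁻⁴ m².
(b) P = σAT⁴ = 5.670×10⁻⁸×6.12×10⁻⁴×(1049)⁴ = 42.0 W.

λ_max ≈ 2.76×10³ nm; P ≈ 42.0 W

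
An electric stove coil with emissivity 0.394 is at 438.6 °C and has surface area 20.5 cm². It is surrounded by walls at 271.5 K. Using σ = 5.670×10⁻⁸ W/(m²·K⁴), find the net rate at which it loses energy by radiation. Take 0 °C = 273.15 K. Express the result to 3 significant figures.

Net loss ≈ 11.5 W

T = 438.6 °C + 273.15 = 711.75 K.
Area A = 20.5 cm² = 2.05×10⁻³ m².
Net radiated power P_net = εσA(T⁴ − T₀⁴) = 0.394×5.670×10⁻⁸×2.05×10⁻³×(711.75⁴ − 271.5⁴).
T⁴ − T₀⁴ = 2.56631×10¹¹ − 5.43350×10⁹ = 2.51198×10¹¹ K⁴, so P_net = 11.5 W.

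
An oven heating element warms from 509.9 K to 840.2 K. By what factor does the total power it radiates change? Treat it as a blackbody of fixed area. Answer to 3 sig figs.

P₂/P₁ ≈ 7.37

P ∝ T⁴, so P₂/P₁ = (T₂/T₁)⁴ = (840.2/509.9)⁴ = (1.64777)⁴ = 7.37.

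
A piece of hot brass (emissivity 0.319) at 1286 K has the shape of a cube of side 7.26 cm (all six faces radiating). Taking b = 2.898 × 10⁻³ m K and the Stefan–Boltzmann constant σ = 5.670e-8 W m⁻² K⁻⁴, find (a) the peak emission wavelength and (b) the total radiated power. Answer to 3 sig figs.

λ_max ≈ 2.25 μm; P ≈ 1.56×10³ W

(a) λ_max = b/T = 2.898×10⁻³/1286 = 2.253×10⁻⁶ m = 2.25 μm.
Area A = 6s² = 6×(0.0726 m)² = 0.0316246 m².
(b) P = εσAT⁴ = 0.319×5.670×10⁻⁸×0.0316246×(1286)⁴ = 1.56×10³ W.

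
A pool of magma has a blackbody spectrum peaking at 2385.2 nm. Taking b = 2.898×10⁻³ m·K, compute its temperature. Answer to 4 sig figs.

T ≈ 1215 K

Wien's law gives T = b/λ_max = (2.898×10⁻³ m·K)/(2.3852×10⁻⁶ m) = 1215 K.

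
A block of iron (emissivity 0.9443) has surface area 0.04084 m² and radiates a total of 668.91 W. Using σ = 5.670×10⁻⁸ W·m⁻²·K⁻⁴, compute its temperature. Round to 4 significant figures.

T ≈ 743.7 K

Area A = 0.04084 m².
P = εσAT⁴ ⇒ T = (P/(εσA))^(1/4) = (668.91/(0.9443×5.670×10⁻⁸×0.04084))^(1/4) = 743.7 K.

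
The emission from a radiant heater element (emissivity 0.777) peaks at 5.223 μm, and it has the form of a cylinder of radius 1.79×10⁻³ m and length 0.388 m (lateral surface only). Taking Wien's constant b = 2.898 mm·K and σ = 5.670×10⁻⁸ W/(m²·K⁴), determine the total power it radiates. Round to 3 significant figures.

P ≈ 18.2 W

Wien's law: T = b/λ_max = 2.898×10⁻³/5.223×10⁻⁶ = 554.854 K.
Lateral area A = 2πrL = 2π×1.79×10⁻³×0.388 = 4.36380×10⁻³ m².
Then P = εσAT⁴ = 0.777×5.670×10⁻⁸×4.36380×10⁻³×(554.854)⁴ = 18.2 W.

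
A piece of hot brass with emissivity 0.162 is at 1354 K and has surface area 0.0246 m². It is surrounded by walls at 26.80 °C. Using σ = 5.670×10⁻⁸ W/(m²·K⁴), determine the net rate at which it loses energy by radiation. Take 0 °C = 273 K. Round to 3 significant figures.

Surroundings: T = 26.80 °C + 273 = 299.80 K.
Area A = 0.0246 m².
Net radiated power P_net = εσA(T⁴ − T₀⁴) = 0.162×5.670×10⁻⁸×0.0246×(1354⁴ − 299.80⁴).
T⁴ − T₀⁴ = 3.36105×10¹² − 8.07842×10⁹ = 3.35297×10¹² K⁴, so P_net = 758 W.

Net loss ≈ 758 W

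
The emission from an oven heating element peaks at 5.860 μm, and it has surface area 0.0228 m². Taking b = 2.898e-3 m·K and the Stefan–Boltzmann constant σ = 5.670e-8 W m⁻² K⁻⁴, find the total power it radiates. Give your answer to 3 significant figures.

Wien's law: T = b/λ_max = 2.898×10⁻³/5.860×10⁻⁶ = 494.539 K.
Area A = 0.0228 m².
Then P = σAT⁴ = 5.670×10⁻⁸×0.0228×(494.539)⁴ = 77.3 W.

P ≈ 77.3 W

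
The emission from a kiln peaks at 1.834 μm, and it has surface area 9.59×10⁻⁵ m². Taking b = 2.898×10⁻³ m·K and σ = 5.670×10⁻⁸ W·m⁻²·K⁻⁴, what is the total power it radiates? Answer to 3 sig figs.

Wien's law: T = b/λ_max = 2.898×10⁻³/1.834×10⁻⁶ = 1580.15 K.
Area A = 9.59×10⁻⁵ m².
Then P = σAT⁴ = 5.670×10⁻⁸×9.59×10⁻⁵×(1580.15)⁴ = 33.9 W.

P ≈ 33.9 W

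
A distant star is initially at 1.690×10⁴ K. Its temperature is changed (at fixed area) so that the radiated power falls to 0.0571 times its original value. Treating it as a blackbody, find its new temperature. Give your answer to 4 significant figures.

P ∝ T⁴, so T₂/T₁ = (P₂/P₁)^(1/4) = (0.0571)^(1/4) = 0.488831.
T₂ = 1.690×10⁴ × 0.488831 = 8261 K.

T₂ ≈ 8261 K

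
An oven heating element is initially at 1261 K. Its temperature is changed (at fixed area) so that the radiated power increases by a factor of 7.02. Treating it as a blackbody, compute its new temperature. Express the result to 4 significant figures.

T₂ ≈ 2053 K

P ∝ T⁴, so T₂/T₁ = (P₂/P₁)^(1/4) = (7.02)^(1/4) = 1.62774.
T₂ = 1261 × 1.62774 = 2053 K.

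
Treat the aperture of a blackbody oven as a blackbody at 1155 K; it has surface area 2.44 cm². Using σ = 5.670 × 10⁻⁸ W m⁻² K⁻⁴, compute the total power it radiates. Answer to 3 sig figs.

Area A = 2.44 cm² = 2.44×10⁻⁴ m².
P = σAT⁴ = 5.670×10⁻⁸ × 2.44×10⁻⁴ × (1155)⁴ = 24.6 W.

P ≈ 24.6 W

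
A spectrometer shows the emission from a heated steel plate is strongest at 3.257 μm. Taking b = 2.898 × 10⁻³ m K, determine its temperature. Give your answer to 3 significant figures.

T ≈ 890 K

Wien's law gives T = b/λ_max = (2.898×10⁻³ m·K)/(3.257×10⁻⁶ m) = 890 K.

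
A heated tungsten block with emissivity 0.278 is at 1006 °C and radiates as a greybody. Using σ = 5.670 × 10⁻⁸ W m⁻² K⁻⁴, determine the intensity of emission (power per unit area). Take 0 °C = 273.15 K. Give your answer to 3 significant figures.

I ≈ 4.22×10⁴ W/m²

T = 1006 °C + 273.15 = 1279.15 K.
Stefan–Boltzmann: I = εσT⁴ = 0.278 × 5.670×10⁻⁸ × (1279.15)⁴ = 4.22×10⁴ W/m².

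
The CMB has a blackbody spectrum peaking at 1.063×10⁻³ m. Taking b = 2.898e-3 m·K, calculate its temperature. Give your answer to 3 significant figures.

Wien's law gives T = b/λ_max = (2.898×10⁻³ m·K)/(1.063×10⁻³ m) = 2.73 K.

T ≈ 2.73 K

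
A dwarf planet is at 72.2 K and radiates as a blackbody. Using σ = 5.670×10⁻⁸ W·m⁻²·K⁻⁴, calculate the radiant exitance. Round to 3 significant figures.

I ≈ 1.54 W/m²

Stefan–Boltzmann: I = σT⁴ = 5.670×10⁻⁸ × (72.2)⁴ = 1.54 W/m².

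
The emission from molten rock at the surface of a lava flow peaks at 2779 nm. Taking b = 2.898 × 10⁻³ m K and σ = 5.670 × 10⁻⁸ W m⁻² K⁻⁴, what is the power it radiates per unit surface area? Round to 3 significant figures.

Wien's law: T = b/λ_max = 2.898×10⁻³/2.779×10⁻⁶ = 1042.82 K.
Then I = σT⁴ = 5.670×10⁻⁸×(1042.82)⁴ = 6.71×10⁴ W/m².

I ≈ 6.71×10⁴ W/m²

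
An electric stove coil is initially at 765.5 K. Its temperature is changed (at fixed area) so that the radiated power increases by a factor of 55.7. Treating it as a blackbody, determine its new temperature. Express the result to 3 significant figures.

P ∝ T⁴, so T₂/T₁ = (P₂/P₁)^(1/4) = (55.7)^(1/4) = 2.73189.
T₂ = 765.5 × 2.73189 = 2.09×10³ K.

T₂ ≈ 2.09×10³ K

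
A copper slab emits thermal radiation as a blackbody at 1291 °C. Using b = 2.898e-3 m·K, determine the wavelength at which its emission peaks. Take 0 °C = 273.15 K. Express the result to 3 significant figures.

T = 1291 °C + 273.15 = 1564.15 K.
Wien's displacement law: λ_max = b/T = (2.898×10⁻³ m·K)/(1564.15 K) = 1.853×10⁻⁶ m.
That is 1.85×10³ nm, in the infrared range.

λ_max ≈ 1.85×10³ nm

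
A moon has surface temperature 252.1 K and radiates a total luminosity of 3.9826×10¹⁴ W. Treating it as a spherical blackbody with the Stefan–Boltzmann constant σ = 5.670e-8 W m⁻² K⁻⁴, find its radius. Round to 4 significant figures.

L = 4πR²σT⁴ ⇒ R = √(L/(4πσT⁴)).
σT⁴ = 229.021 W/m², so R = √(3.9826×10¹⁴/(4π×229.021)) = 3.720×10⁵ m.

R ≈ 3.720×10⁵ m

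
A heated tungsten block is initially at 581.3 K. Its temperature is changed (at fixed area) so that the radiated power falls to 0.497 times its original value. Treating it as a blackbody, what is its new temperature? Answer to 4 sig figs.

P ∝ T⁴, so T₂/T₁ = (P₂/P₁)^(1/4) = (0.497)^(1/4) = 0.839632.
T₂ = 581.3 × 0.839632 = 488.1 K.

T₂ ≈ 488.1 K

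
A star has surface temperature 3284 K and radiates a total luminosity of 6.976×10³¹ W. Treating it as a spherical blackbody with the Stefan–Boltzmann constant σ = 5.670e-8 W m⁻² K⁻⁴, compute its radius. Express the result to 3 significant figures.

R ≈ 9.17×10¹¹ m

L = 4πR²σT⁴ ⇒ R = √(L/(4πσT⁴)).
σT⁴ = 6.59471×10⁶ W/m², so R = √(6.976×10³¹/(4π×6.59471×10⁶)) = 9.17×10¹¹ m.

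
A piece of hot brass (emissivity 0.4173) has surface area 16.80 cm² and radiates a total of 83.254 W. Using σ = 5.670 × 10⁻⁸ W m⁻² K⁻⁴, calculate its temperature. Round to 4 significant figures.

Area A = 16.80 cm² = 1.680×10⁻³ m².
P = εσAT⁴ ⇒ T = (P/(εσA))^(1/4) = (83.254/(0.4173×5.670×10⁻⁸×1.680×10⁻³))^(1/4) = 1203 K.

T ≈ 1203 K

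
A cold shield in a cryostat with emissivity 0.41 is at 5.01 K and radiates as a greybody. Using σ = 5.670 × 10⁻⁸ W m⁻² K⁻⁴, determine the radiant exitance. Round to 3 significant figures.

Stefan–Boltzmann: I = εσT⁴ = 0.41 × 5.670×10⁻⁸ × (5.01)⁴ = 1.46×10⁻⁵ W/m².

I ≈ 1.46×10⁻⁵ W/m²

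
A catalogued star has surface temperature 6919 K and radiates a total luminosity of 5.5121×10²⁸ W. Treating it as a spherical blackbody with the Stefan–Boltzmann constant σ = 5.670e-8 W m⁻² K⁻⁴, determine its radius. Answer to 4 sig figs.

L = 4πR²σT⁴ ⇒ R = √(L/(4πσT⁴)).
σT⁴ = 1.29944×10⁸ W/m², so R = √(5.5121×10²⁸/(4π×1.29944×10⁸)) = 5.810×10⁹ m.

R ≈ 5.810×10⁹ m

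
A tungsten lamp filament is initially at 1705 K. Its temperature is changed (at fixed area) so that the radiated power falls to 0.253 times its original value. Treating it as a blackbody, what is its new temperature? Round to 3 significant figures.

T₂ ≈ 1.21×10³ K

P ∝ T⁴, so T₂/T₁ = (P₂/P₁)^(1/4) = (0.253)^(1/4) = 0.709219.
T₂ = 1705 × 0.709219 = 1.21×10³ K.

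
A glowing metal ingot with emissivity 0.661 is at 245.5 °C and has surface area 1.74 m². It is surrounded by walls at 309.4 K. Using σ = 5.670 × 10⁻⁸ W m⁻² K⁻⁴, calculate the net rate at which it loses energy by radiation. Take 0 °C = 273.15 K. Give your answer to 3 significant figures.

Net loss ≈ 4.12×10³ W

T = 245.5 °C + 273.15 = 518.65 K.
Area A = 1.74 m².
Net radiated power P_net = εσA(T⁴ − T₀⁴) = 0.661×5.670×10⁻⁸×1.74×(518.65⁴ − 309.4⁴).
T⁴ − T₀⁴ = 7.23598×10¹⁰ − 9.16392×10⁹ = 6.31959×10¹⁰ K⁴, so P_net = 4.12×10³ W.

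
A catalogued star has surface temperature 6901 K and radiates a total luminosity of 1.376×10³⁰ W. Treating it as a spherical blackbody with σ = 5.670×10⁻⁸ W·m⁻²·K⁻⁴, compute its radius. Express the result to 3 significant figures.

R ≈ 2.92×10¹⁰ m

L = 4πR²σT⁴ ⇒ R = √(L/(4πσT⁴)).
σT⁴ = 1.28597×10⁸ W/m², so R = √(1.376×10³⁰/(4π×1.28597×10⁸)) = 2.92×10¹⁰ m.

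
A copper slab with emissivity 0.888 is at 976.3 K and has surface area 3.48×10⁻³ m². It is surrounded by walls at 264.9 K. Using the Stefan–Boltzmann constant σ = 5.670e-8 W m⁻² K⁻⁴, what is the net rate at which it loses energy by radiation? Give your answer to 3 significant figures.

Net loss ≈ 158 W

Area A = 3.48×10⁻³ m².
Net radiated power P_net = εσA(T⁴ − T₀⁴) = 0.888×5.670×10⁻⁸×3.48×10⁻³×(976.3⁴ − 264.9⁴).
T⁴ − T₀⁴ = 9.08517×10¹¹ − 4.92411×10⁹ = 9.03593×10¹¹ K⁴, so P_net = 158 W.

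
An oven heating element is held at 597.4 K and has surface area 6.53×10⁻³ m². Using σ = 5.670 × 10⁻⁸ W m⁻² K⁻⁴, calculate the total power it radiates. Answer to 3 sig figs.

P ≈ 47.2 W

Area A = 6.53×10⁻³ m².
P = σAT⁴ = 5.670×10⁻⁸ × 6.53×10⁻³ × (597.4)⁴ = 47.2 W.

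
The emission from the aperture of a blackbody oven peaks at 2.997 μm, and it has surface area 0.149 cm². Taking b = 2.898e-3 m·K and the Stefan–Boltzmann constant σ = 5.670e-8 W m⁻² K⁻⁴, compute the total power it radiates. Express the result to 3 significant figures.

P ≈ 0.739 W

Wien's law: T = b/λ_max = 2.898×10⁻³/2.997×10⁻⁶ = 966.967 K.
Area A = 0.149 cm² = 1.49×10⁻⁵ m².
Then P = σAT⁴ = 5.670×10⁻⁸×1.49×10⁻⁵×(966.967)⁴ = 0.739 W.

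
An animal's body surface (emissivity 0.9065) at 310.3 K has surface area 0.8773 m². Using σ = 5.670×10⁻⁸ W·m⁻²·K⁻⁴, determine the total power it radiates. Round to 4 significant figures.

P ≈ 418.0 W

Area A = 0.8773 m².
P = εσAT⁴ = 0.9065 × 5.670×10⁻⁸ × 0.8773 × (310.3)⁴ = 418.0 W.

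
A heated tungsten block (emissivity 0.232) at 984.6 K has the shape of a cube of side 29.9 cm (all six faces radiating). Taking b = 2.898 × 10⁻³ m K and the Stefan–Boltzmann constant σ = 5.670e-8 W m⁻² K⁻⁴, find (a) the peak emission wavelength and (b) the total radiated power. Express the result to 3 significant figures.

(a) λ_max = b/T = 2.898×10⁻³/984.6 = 2.943×10⁻⁶ m = 2.94×10³ nm.
Area A = 6s² = 6×(0.299 m)² = 0.536406 m².
(b) P = εσAT⁴ = 0.232×5.670×10⁻⁸×0.536406×(984.6)⁴ = 6.63×10³ W.

λ_max ≈ 2.94×10³ nm; P ≈ 6.63×10³ W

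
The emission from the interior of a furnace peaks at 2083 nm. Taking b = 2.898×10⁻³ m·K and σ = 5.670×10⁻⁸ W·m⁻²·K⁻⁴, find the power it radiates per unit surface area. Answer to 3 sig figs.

I ≈ 2.12×10⁵ W/m²

Wien's law: T = b/λ_max = 2.898×10⁻³/2.083×10⁻⁶ = 1391.26 K.
Then I = σT⁴ = 5.670×10⁻⁸×(1391.26)⁴ = 2.12×10⁵ W/m².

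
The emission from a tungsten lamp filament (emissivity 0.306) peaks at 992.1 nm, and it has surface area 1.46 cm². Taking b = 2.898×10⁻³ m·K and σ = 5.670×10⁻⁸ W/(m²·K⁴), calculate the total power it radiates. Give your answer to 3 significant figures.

P ≈ 184 W

Wien's law: T = b/λ_max = 2.898×10⁻³/9.921×10⁻⁷ = 2921.08 K.
Area A = 1.46 cm² = 1.46×10⁻⁴ m².
Then P = εσAT⁴ = 0.306×5.670×10⁻⁸×1.46×10⁻⁴×(2921.08)⁴ = 184 W.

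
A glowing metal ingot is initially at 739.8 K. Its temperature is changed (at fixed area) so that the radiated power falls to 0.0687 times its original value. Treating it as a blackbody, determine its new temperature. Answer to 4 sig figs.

P ∝ T⁴, so T₂/T₁ = (P₂/P₁)^(1/4) = (0.0687)^(1/4) = 0.511964.
T₂ = 739.8 × 0.511964 = 378.8 K.

T₂ ≈ 378.8 K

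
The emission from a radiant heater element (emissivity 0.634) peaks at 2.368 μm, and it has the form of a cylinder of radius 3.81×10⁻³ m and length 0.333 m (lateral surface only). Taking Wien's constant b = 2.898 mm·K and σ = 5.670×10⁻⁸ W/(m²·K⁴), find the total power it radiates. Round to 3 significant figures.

P ≈ 643 W

Wien's law: T = b/λ_max = 2.898×10⁻³/2.368×10⁻⁶ = 1223.82 K.
Lateral area A = 2πrL = 2π×3.81×10⁻³×0.333 = 7.97167×10⁻³ m².
Then P = εσAT⁴ = 0.634×5.670×10⁻⁸×7.97167×10⁻³×(1223.82)⁴ = 643 W.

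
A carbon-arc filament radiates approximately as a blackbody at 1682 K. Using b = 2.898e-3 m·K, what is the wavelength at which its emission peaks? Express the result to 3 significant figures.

Wien's displacement law: λ_max = b/T = (2.898×10⁻³ m·K)/(1682 K) = 1.723×10⁻⁶ m.
That is 1.72×10³ nm, in the infrared range.

λ_max ≈ 1.72×10³ nm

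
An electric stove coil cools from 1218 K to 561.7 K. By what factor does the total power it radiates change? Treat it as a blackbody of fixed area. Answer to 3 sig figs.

P ∝ T⁴, so P₂/P₁ = (T₂/T₁)⁴ = (561.7/1218)⁴ = (0.461166)⁴ = 0.0452.

P₂/P₁ ≈ 0.0452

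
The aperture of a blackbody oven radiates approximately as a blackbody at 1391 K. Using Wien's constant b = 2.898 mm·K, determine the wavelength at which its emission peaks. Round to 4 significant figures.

Wien's displacement law: λ_max = b/T = (2.898×10⁻³ m·K)/(1391 K) = 2.0834×10⁻⁶ m.
That is 2083 nm, in the infrared range.

λ_max ≈ 2083 nm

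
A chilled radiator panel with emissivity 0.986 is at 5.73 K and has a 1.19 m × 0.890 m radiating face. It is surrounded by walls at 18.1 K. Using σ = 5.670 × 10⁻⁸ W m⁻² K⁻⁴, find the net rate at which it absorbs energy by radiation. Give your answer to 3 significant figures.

Net gain ≈ 6.29×10⁻³ W

Area A = 1.19 × 0.890 = 1.0591 m².
Net radiated power P_net = εσA(T⁴ − T₀⁴) = 0.986×5.670×10⁻⁸×1.0591×(5.73⁴ − 18.1⁴).
T⁴ − T₀⁴ = 1078.00 − 1.07328×10⁵ = -1.06250×10⁵ K⁴, so P_net = -6.29×10⁻³ W — negative, meaning a net gain of 6.29×10⁻³ W.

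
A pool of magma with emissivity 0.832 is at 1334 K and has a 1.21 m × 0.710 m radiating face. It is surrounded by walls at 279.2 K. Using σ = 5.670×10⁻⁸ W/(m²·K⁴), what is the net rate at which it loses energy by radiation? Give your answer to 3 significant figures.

Net loss ≈ 1.28×10⁵ W

Area A = 1.21 × 0.710 = 0.8591 m².
Net radiated power P_net = εσA(T⁴ − T₀⁴) = 0.832×5.670×10⁻⁸×0.8591×(1334⁴ − 279.2⁴).
T⁴ − T₀⁴ = 3.16682×10¹² − 6.07661×10⁹ = 3.16074×10¹² K⁴, so P_net = 1.28×10⁵ W.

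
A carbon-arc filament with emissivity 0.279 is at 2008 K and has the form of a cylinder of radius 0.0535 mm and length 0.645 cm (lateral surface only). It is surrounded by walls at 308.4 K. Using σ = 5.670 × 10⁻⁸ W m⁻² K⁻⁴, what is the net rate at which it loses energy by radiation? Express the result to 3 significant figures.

Net loss ≈ 0.557 W

Lateral area A = 2πrL = 2π×5.35×10⁻⁵×6.45×10⁻³ = 2.16817×10⁻⁶ m².
Net radiated power P_net = εσA(T⁴ − T₀⁴) = 0.279×5.670×10⁻⁸×2.16817×10⁻⁶×(2008⁴ − 308.4⁴).
T⁴ − T₀⁴ = 1.62575×10¹³ − 9.04602×10⁹ = 1.62485×10¹³ K⁴, so P_net = 0.557 W.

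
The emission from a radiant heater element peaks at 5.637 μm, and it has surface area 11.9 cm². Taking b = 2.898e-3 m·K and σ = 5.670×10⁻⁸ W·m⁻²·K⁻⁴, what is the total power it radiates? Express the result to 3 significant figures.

P ≈ 4.71 W

Wien's law: T = b/λ_max = 2.898×10⁻³/5.637×10⁻⁶ = 514.103 K.
Area A = 11.9 cm² = 1.19×10⁻³ m².
Then P = σAT⁴ = 5.670×10⁻⁸×1.19×10⁻³×(514.103)⁴ = 4.71 W.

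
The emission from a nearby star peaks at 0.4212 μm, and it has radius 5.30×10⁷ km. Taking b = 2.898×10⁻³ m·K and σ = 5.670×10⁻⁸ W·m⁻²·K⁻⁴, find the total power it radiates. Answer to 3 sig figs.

P ≈ 4.49×10³⁰ W

Wien's law: T = b/λ_max = 2.898×10⁻³/4.212×10⁻⁷ = 6880.34 K.
Surface area A = 4πR² = 4π(5.30×10¹⁰ m)² = 3.52989×10²² m².
Then P = σAT⁴ = 5.670×10⁻⁸×3.52989×10²²×(6880.34)⁴ = 4.49×10³⁰ W.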